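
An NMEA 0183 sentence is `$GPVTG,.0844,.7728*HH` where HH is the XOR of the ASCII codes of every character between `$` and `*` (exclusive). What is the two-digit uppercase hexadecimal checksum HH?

XOR the ASCII codes of the payload characters:
  'G' = 0x47 → acc = 0x47
  'P' = 0x50 → acc = 0x17
  'V' = 0x56 → acc = 0x41
  'T' = 0x54 → acc = 0x15
  'G' = 0x47 → acc = 0x52
  ',' = 0x2C → acc = 0x7E
  '.' = 0x2E → acc = 0x50
  '0' = 0x30 → acc = 0x60
  '8' = 0x38 → acc = 0x58
  '4' = 0x34 → acc = 0x6C
  '4' = 0x34 → acc = 0x58
  ',' = 0x2C → acc = 0x74
  '.' = 0x2E → acc = 0x5A
  '7' = 0x37 → acc = 0x6D
  '7' = 0x37 → acc = 0x5A
  '2' = 0x32 → acc = 0x68
  '8' = 0x38 → acc = 0x50
Checksum = 0x50.

50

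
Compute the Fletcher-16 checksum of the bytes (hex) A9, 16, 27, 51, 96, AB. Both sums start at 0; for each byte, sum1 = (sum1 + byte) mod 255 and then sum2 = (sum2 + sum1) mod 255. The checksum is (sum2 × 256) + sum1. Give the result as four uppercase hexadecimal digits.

Running sums (mod 255):
  after byte 0 (A9): sum1=169, sum2=169
  after byte 1 (16): sum1=191, sum2=105
  after byte 2 (27): sum1=230, sum2=80
  after byte 3 (51): sum1=56, sum2=136
  after byte 4 (96): sum1=206, sum2=87
  after byte 5 (AB): sum1=122, sum2=209
Checksum = sum2·256 + sum1 = 209·256 + 122 = 53626 = 0xD17A.

D17A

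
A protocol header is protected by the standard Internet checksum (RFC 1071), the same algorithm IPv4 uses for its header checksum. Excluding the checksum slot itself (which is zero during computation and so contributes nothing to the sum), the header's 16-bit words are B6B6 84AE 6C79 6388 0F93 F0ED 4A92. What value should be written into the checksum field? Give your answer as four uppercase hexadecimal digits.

One's-complement addition (fold any carry out of bit 15 back into bit 0):
  0xB6B6 + 0x84AE = 0x13B64 → wrap carry → 0x3B65
  0x3B65 + 0x6C79 = 0x0A7DE
  0xA7DE + 0x6388 = 0x10B66 → wrap carry → 0x0B67
  0x0B67 + 0x0F93 = 0x01AFA
  0x1AFA + 0xF0ED = 0x10BE7 → wrap carry → 0x0BE8
  0x0BE8 + 0x4A92 = 0x0567A
One's-complement sum = 0x567A.
Checksum = ~0x567A & 0xFFFF = 0xA985.

A985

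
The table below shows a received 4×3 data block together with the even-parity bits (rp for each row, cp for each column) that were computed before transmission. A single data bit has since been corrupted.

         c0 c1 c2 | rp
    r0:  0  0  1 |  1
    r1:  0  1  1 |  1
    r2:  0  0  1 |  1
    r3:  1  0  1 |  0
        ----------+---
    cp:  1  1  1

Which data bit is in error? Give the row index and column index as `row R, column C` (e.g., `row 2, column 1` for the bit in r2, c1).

Recompute each row's even parity and compare to rp:
  r0: data parity 1, sent rp 1 → ok
  r1: data parity 0, sent rp 1 → mismatch
  r2: data parity 1, sent rp 1 → ok
  r3: data parity 0, sent rp 0 → ok
Recompute each column's even parity and compare to cp:
  c0: data parity 1, sent cp 1 → ok
  c1: data parity 1, sent cp 1 → ok
  c2: data parity 0, sent cp 1 → mismatch
Exactly one row (r1) and one column (c2) fail → the flipped bit is at their intersection.

row 1, column 2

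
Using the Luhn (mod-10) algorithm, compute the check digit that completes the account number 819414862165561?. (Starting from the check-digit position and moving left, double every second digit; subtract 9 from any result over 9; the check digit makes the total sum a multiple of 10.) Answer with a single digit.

Partial digits right→left: 1 6 5 5 6 1 2 6 8 4 1 4 9 1 8
Double every second digit counting from the check-digit position (so the 1st, 3rd, 5th, ... of the partial from the right).
  doubled (with −9 where >9): 2 1 3 4 7 2 9 7 → sum 35
  kept as-is: 6 5 1 6 4 4 1 → sum 27
Total = 35 + 27 = 62.
Check digit = (10 − (62 mod 10)) mod 10 = 8.

8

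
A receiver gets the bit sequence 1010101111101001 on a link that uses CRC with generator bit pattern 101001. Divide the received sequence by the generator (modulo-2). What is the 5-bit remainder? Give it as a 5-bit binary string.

Modulo-2 division of 1010101111101001 by 101001:
  pos 0: 101010 XOR 101001 = 000011
  pos 4: 111111 XOR 101001 = 010110
  pos 5: 101101 XOR 101001 = 000100
  pos 8: 100010 XOR 101001 = 001011
  pos 10: 101101 XOR 101001 = 000100
Remainder = 00100 (nonzero — an error is detected).

00100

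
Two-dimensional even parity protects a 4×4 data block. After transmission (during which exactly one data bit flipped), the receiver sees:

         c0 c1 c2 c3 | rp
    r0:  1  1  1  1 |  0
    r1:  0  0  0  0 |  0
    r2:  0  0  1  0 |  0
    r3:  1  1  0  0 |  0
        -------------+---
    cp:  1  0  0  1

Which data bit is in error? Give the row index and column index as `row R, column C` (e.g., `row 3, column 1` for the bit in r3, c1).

row 2, column 0

Recompute each row's even parity and compare to rp:
  r0: data parity 0, sent rp 0 → ok
  r1: data parity 0, sent rp 0 → ok
  r2: data parity 1, sent rp 0 → mismatch
  r3: data parity 0, sent rp 0 → ok
Recompute each column's even parity and compare to cp:
  c0: data parity 0, sent cp 1 → mismatch
  c1: data parity 0, sent cp 0 → ok
  c2: data parity 0, sent cp 0 → ok
  c3: data parity 1, sent cp 1 → ok
Exactly one row (r2) and one column (c0) fail → the flipped bit is at their intersection.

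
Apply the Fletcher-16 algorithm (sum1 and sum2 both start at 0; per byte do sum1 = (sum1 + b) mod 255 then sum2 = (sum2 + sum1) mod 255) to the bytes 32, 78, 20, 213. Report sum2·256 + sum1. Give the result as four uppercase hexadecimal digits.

Running sums (mod 255):
  after byte 0 (32): sum1=32, sum2=32
  after byte 1 (78): sum1=110, sum2=142
  after byte 2 (20): sum1=130, sum2=17
  after byte 3 (213): sum1=88, sum2=105
Checksum = sum2·256 + sum1 = 105·256 + 88 = 26968 = 0x6958.

6958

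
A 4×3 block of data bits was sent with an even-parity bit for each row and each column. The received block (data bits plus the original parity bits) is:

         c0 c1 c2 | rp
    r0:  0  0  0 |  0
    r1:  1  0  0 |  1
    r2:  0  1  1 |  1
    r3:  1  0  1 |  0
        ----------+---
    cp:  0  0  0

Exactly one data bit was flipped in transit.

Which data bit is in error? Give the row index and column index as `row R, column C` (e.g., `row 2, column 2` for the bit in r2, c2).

row 2, column 1

Recompute each row's even parity and compare to rp:
  r0: data parity 0, sent rp 0 → ok
  r1: data parity 1, sent rp 1 → ok
  r2: data parity 0, sent rp 1 → mismatch
  r3: data parity 0, sent rp 0 → ok
Recompute each column's even parity and compare to cp:
  c0: data parity 0, sent cp 0 → ok
  c1: data parity 1, sent cp 0 → mismatch
  c2: data parity 0, sent cp 0 → ok
Exactly one row (r2) and one column (c1) fail → the flipped bit is at their intersection.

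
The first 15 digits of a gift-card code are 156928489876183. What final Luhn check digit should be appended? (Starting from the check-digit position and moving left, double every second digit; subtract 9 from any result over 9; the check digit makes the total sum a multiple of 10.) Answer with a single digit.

9

Partial digits right→left: 3 8 1 6 7 8 9 8 4 8 2 9 6 5 1
Double every second digit counting from the check-digit position (so the 1st, 3rd, 5th, ... of the partial from the right).
  doubled (with −9 where >9): 6 2 5 9 8 4 3 2 → sum 39
  kept as-is: 8 6 8 8 8 9 5 → sum 52
Total = 39 + 52 = 91.
Check digit = (10 − (91 mod 10)) mod 10 = 9.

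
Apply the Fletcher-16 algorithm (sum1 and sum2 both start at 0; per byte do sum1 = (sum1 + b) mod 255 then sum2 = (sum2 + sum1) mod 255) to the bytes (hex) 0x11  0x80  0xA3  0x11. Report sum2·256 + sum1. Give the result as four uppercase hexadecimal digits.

1E46

Running sums (mod 255):
  after byte 0 (0x11): sum1=17, sum2=17
  after byte 1 (0x80): sum1=145, sum2=162
  after byte 2 (0xA3): sum1=53, sum2=215
  after byte 3 (0x11): sum1=70, sum2=30
Checksum = sum2·256 + sum1 = 30·256 + 70 = 7750 = 0x1E46.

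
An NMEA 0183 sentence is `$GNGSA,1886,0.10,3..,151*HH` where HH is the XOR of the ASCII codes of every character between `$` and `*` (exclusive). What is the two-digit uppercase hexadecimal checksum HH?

XOR the ASCII codes of the payload characters:
  'G' = 0x47 → acc = 0x47
  'N' = 0x4E → acc = 0x09
  'G' = 0x47 → acc = 0x4E
  'S' = 0x53 → acc = 0x1D
  'A' = 0x41 → acc = 0x5C
  ',' = 0x2C → acc = 0x70
  '1' = 0x31 → acc = 0x41
  '8' = 0x38 → acc = 0x79
  '8' = 0x38 → acc = 0x41
  '6' = 0x36 → acc = 0x77
  ',' = 0x2C → acc = 0x5B
  '0' = 0x30 → acc = 0x6B
  '.' = 0x2E → acc = 0x45
  '1' = 0x31 → acc = 0x74
  '0' = 0x30 → acc = 0x44
  ',' = 0x2C → acc = 0x68
  '3' = 0x33 → acc = 0x5B
  '.' = 0x2E → acc = 0x75
  '.' = 0x2E → acc = 0x5B
  ',' = 0x2C → acc = 0x77
  '1' = 0x31 → acc = 0x46
  '5' = 0x35 → acc = 0x73
  '1' = 0x31 → acc = 0x42
Checksum = 0x42.

42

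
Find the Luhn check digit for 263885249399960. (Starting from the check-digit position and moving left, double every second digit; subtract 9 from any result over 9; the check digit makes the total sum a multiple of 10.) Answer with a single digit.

1

Partial digits right→left: 0 6 9 9 9 3 9 4 2 5 8 8 3 6 2
Double every second digit counting from the check-digit position (so the 1st, 3rd, 5th, ... of the partial from the right).
  doubled (with −9 where >9): 0 9 9 9 4 7 6 4 → sum 48
  kept as-is: 6 9 3 4 5 8 6 → sum 41
Total = 48 + 41 = 89.
Check digit = (10 − (89 mod 10)) mod 10 = 1.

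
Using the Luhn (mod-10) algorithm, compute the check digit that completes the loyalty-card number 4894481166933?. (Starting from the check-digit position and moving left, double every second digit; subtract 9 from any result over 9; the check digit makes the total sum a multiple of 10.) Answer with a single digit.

Partial digits right→left: 3 3 9 6 6 1 1 8 4 4 9 8 4
Double every second digit counting from the check-digit position (so the 1st, 3rd, 5th, ... of the partial from the right).
  doubled (with −9 where >9): 6 9 3 2 8 9 8 → sum 45
  kept as-is: 3 6 1 8 4 8 → sum 30
Total = 45 + 30 = 75.
Check digit = (10 − (75 mod 10)) mod 10 = 5.

5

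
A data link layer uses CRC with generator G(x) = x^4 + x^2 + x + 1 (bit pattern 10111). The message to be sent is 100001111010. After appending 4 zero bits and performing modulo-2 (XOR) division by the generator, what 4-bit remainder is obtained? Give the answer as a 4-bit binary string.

0011

Append 4 zeros: 1000011110100000. Divide by 10111 (XOR where the leading bit is 1):
  pos 0: 10000 XOR 10111 = 00111
  pos 2: 11111 XOR 10111 = 01000
  pos 3: 10001 XOR 10111 = 00110
  pos 5: 11010 XOR 10111 = 01101
  pos 6: 11011 XOR 10111 = 01100
  pos 7: 11000 XOR 10111 = 01111
  pos 8: 11110 XOR 10111 = 01001
  pos 9: 10010 XOR 10111 = 00101
  pos 11: 10100 XOR 10111 = 00011
Remainder (last 4 bits) = 0011. This is the CRC / FCS.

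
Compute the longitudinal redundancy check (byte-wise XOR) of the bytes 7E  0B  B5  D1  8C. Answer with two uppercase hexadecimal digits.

XOR the bytes together:
  start with 0x7E
  0x7E ⊕ 0x0B = 0x75
  0x75 ⊕ 0xB5 = 0xC0
  0xC0 ⊕ 0xD1 = 0x11
  0x11 ⊕ 0x8C = 0x9D

9D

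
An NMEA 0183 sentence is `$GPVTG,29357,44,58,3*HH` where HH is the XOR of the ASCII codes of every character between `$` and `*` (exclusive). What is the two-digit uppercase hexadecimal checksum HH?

XOR the ASCII codes of the payload characters:
  'G' = 0x47 → acc = 0x47
  'P' = 0x50 → acc = 0x17
  'V' = 0x56 → acc = 0x41
  'T' = 0x54 → acc = 0x15
  'G' = 0x47 → acc = 0x52
  ',' = 0x2C → acc = 0x7E
  '2' = 0x32 → acc = 0x4C
  '9' = 0x39 → acc = 0x75
  '3' = 0x33 → acc = 0x46
  '5' = 0x35 → acc = 0x73
  '7' = 0x37 → acc = 0x44
  ',' = 0x2C → acc = 0x68
  '4' = 0x34 → acc = 0x5C
  '4' = 0x34 → acc = 0x68
  ',' = 0x2C → acc = 0x44
  '5' = 0x35 → acc = 0x71
  '8' = 0x38 → acc = 0x49
  ',' = 0x2C → acc = 0x65
  '3' = 0x33 → acc = 0x56
Checksum = 0x56.

56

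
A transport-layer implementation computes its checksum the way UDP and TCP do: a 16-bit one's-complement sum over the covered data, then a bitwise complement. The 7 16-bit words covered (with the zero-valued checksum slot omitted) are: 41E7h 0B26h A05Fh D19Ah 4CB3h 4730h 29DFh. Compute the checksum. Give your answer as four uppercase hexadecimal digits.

8335

One's-complement addition (fold any carry out of bit 15 back into bit 0):
  0x41E7 + 0x0B26 = 0x04D0D
  0x4D0D + 0xA05F = 0x0ED6C
  0xED6C + 0xD19A = 0x1BF06 → wrap carry → 0xBF07
  0xBF07 + 0x4CB3 = 0x10BBA → wrap carry → 0x0BBB
  0x0BBB + 0x4730 = 0x052EB
  0x52EB + 0x29DF = 0x07CCA
One's-complement sum = 0x7CCA.
Checksum = ~0x7CCA & 0xFFFF = 0x8335.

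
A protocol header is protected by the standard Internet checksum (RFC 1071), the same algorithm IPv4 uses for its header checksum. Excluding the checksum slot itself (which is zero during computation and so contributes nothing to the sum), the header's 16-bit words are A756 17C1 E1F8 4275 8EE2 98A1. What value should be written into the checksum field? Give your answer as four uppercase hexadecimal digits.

F4F5

One's-complement addition (fold any carry out of bit 15 back into bit 0):
  0xA756 + 0x17C1 = 0x0BF17
  0xBF17 + 0xE1F8 = 0x1A10F → wrap carry → 0xA110
  0xA110 + 0x4275 = 0x0E385
  0xE385 + 0x8EE2 = 0x17267 → wrap carry → 0x7268
  0x7268 + 0x98A1 = 0x10B09 → wrap carry → 0x0B0A
One's-complement sum = 0x0B0A.
Checksum = ~0x0B0A & 0xFFFF = 0xF4F5.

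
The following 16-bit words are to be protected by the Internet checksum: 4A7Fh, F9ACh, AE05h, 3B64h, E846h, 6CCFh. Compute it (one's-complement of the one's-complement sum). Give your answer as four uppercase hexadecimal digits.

7D53

One's-complement addition (fold any carry out of bit 15 back into bit 0):
  0x4A7F + 0xF9AC = 0x1442B → wrap carry → 0x442C
  0x442C + 0xAE05 = 0x0F231
  0xF231 + 0x3B64 = 0x12D95 → wrap carry → 0x2D96
  0x2D96 + 0xE846 = 0x115DC → wrap carry → 0x15DD
  0x15DD + 0x6CCF = 0x082AC
One's-complement sum = 0x82AC.
Checksum = ~0x82AC & 0xFFFF = 0x7D53.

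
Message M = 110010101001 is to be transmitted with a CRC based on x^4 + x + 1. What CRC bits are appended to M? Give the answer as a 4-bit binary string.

Append 4 zeros: 1100101010010000. Divide by 10011 (XOR where the leading bit is 1):
  pos 0: 11001 XOR 10011 = 01010
  pos 1: 10100 XOR 10011 = 00111
  pos 3: 11110 XOR 10011 = 01101
  pos 4: 11011 XOR 10011 = 01000
  pos 5: 10000 XOR 10011 = 00011
  pos 8: 11010 XOR 10011 = 01001
  pos 9: 10010 XOR 10011 = 00001
Remainder (last 4 bits) = 0100. This is the CRC / FCS.

0100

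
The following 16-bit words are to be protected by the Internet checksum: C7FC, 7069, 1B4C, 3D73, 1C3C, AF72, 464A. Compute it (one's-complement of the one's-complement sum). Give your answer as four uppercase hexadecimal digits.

One's-complement addition (fold any carry out of bit 15 back into bit 0):
  0xC7FC + 0x7069 = 0x13865 → wrap carry → 0x3866
  0x3866 + 0x1B4C = 0x053B2
  0x53B2 + 0x3D73 = 0x09125
  0x9125 + 0x1C3C = 0x0AD61
  0xAD61 + 0xAF72 = 0x15CD3 → wrap carry → 0x5CD4
  0x5CD4 + 0x464A = 0x0A31E
One's-complement sum = 0xA31E.
Checksum = ~0xA31E & 0xFFFF = 0x5CE1.

5CE1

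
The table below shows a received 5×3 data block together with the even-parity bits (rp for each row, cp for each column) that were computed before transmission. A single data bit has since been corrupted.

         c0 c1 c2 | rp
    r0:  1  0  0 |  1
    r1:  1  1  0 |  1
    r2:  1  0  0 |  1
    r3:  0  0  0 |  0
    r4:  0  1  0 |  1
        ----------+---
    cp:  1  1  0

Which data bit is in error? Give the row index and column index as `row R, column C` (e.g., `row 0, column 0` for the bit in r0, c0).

Recompute each row's even parity and compare to rp:
  r0: data parity 1, sent rp 1 → ok
  r1: data parity 0, sent rp 1 → mismatch
  r2: data parity 1, sent rp 1 → ok
  r3: data parity 0, sent rp 0 → ok
  r4: data parity 1, sent rp 1 → ok
Recompute each column's even parity and compare to cp:
  c0: data parity 1, sent cp 1 → ok
  c1: data parity 0, sent cp 1 → mismatch
  c2: data parity 0, sent cp 0 → ok
Exactly one row (r1) and one column (c1) fail → the flipped bit is at their intersection.

row 1, column 1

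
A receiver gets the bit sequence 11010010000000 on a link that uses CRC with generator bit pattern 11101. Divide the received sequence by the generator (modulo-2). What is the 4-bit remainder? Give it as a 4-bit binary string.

Modulo-2 division of 11010010000000 by 11101:
  pos 0: 11010 XOR 11101 = 00111
  pos 2: 11101 XOR 11101 = 00000
Remainder = 0000 (zero — the frame passes the CRC check).

0000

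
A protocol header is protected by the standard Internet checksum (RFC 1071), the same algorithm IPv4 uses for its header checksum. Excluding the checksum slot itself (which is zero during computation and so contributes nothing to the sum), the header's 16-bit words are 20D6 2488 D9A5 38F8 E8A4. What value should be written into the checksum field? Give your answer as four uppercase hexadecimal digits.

One's-complement addition (fold any carry out of bit 15 back into bit 0):
  0x20D6 + 0x2488 = 0x0455E
  0x455E + 0xD9A5 = 0x11F03 → wrap carry → 0x1F04
  0x1F04 + 0x38F8 = 0x057FC
  0x57FC + 0xE8A4 = 0x140A0 → wrap carry → 0x40A1
One's-complement sum = 0x40A1.
Checksum = ~0x40A1 & 0xFFFF = 0xBF5E.

BF5E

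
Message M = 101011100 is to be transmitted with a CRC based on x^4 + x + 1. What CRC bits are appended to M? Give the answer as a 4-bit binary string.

Append 4 zeros: 1010111000000. Divide by 10011 (XOR where the leading bit is 1):
  pos 0: 10101 XOR 10011 = 00110
  pos 2: 11011 XOR 10011 = 01000
  pos 3: 10000 XOR 10011 = 00011
  pos 6: 11000 XOR 10011 = 01011
  pos 7: 10110 XOR 10011 = 00101
Remainder (last 4 bits) = 1010. This is the CRC / FCS.

1010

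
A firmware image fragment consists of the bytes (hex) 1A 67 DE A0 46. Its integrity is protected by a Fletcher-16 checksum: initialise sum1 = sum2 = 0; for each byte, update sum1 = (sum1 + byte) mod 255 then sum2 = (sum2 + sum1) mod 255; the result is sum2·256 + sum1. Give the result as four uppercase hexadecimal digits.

4447

Running sums (mod 255):
  after byte 0 (1A): sum1=26, sum2=26
  after byte 1 (67): sum1=129, sum2=155
  after byte 2 (DE): sum1=96, sum2=251
  after byte 3 (A0): sum1=1, sum2=252
  after byte 4 (46): sum1=71, sum2=68
Checksum = sum2·256 + sum1 = 68·256 + 71 = 17479 = 0x4447.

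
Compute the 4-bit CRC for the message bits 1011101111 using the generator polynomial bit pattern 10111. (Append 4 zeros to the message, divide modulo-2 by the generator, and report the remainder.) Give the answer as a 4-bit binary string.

0011

Append 4 zeros: 10111011110000. Divide by 10111 (XOR where the leading bit is 1):
  pos 0: 10111 XOR 10111 = 00000
  pos 6: 11110 XOR 10111 = 01001
  pos 7: 10010 XOR 10111 = 00101
  pos 9: 10100 XOR 10111 = 00011
Remainder (last 4 bits) = 0011. This is the CRC / FCS.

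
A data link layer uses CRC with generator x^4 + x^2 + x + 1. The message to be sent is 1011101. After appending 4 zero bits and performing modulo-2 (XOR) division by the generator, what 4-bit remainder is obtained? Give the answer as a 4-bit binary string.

Append 4 zeros: 10111010000. Divide by 10111 (XOR where the leading bit is 1):
  pos 0: 10111 XOR 10111 = 00000
  pos 6: 10000 XOR 10111 = 00111
Remainder (last 4 bits) = 0111. This is the CRC / FCS.

0111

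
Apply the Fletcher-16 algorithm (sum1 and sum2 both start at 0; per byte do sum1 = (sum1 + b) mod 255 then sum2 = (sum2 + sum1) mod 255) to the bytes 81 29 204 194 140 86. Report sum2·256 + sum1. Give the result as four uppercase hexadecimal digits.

Running sums (mod 255):
  after byte 0 (81): sum1=81, sum2=81
  after byte 1 (29): sum1=110, sum2=191
  after byte 2 (204): sum1=59, sum2=250
  after byte 3 (194): sum1=253, sum2=248
  after byte 4 (140): sum1=138, sum2=131
  after byte 5 (86): sum1=224, sum2=100
Checksum = sum2·256 + sum1 = 100·256 + 224 = 25824 = 0x64E0.

64E0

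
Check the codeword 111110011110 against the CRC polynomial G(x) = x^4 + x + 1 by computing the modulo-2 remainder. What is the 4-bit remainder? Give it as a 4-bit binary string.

0000

Modulo-2 division of 111110011110 by 10011:
  pos 0: 11111 XOR 10011 = 01100
  pos 1: 11000 XOR 10011 = 01011
  pos 2: 10110 XOR 10011 = 00101
  pos 4: 10111 XOR 10011 = 00100
  pos 6: 10011 XOR 10011 = 00000
Remainder = 0000 (zero — the frame passes the CRC check).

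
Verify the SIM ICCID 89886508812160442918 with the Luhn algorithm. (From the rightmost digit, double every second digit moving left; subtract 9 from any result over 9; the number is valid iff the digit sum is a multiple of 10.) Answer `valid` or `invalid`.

From the right, keep odd positions and double even positions (subtract 9 from any doubled value over 9):
  doubled (positions 2,4,...): 2 4 8 3 4 7 0 3 7 7 → sum 45
  kept (positions 1,3,...): 8 9 4 0 1 1 8 5 8 9 → sum 53
Total = 98.
98 mod 10 = 8, so the number is invalid.

invalid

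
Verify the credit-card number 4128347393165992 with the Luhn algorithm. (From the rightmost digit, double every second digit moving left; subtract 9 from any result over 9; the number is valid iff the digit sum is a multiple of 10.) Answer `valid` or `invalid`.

valid

From the right, keep odd positions and double even positions (subtract 9 from any doubled value over 9):
  doubled (positions 2,4,...): 9 1 2 9 5 6 4 8 → sum 44
  kept (positions 1,3,...): 2 9 6 3 3 4 8 1 → sum 36
Total = 80.
80 mod 10 = 0, so the number is valid.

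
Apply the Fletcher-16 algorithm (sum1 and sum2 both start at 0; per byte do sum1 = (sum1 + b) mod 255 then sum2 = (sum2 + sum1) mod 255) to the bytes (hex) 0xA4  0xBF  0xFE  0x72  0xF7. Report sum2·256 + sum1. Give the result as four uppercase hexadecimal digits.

Running sums (mod 255):
  after byte 0 (0xA4): sum1=164, sum2=164
  after byte 1 (0xBF): sum1=100, sum2=9
  after byte 2 (0xFE): sum1=99, sum2=108
  after byte 3 (0x72): sum1=213, sum2=66
  after byte 4 (0xF7): sum1=205, sum2=16
Checksum = sum2·256 + sum1 = 16·256 + 205 = 4301 = 0x10CD.

10CD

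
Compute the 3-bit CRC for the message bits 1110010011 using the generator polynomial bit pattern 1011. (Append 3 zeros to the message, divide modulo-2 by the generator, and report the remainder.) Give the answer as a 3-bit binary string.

Append 3 zeros: 1110010011000. Divide by 1011 (XOR where the leading bit is 1):
  pos 0: 1110 XOR 1011 = 0101
  pos 1: 1010 XOR 1011 = 0001
  pos 4: 1100 XOR 1011 = 0111
  pos 5: 1111 XOR 1011 = 0100
  pos 6: 1001 XOR 1011 = 0010
  pos 8: 1000 XOR 1011 = 0011
Remainder (last 3 bits) = 110. This is the CRC / FCS.

110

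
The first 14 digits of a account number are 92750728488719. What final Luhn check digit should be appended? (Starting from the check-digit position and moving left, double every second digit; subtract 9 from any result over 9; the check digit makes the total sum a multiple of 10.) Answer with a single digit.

Partial digits right→left: 9 1 7 8 8 4 8 2 7 0 5 7 2 9
Double every second digit counting from the check-digit position (so the 1st, 3rd, 5th, ... of the partial from the right).
  doubled (with −9 where >9): 9 5 7 7 5 1 4 → sum 38
  kept as-is: 1 8 4 2 0 7 9 → sum 31
Total = 38 + 31 = 69.
Check digit = (10 − (69 mod 10)) mod 10 = 1.

1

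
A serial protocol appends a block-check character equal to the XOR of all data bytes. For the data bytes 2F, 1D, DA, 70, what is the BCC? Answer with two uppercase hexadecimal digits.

XOR the bytes together:
  start with 0x2F
  0x2F ⊕ 0x1D = 0x32
  0x32 ⊕ 0xDA = 0xE8
  0xE8 ⊕ 0x70 = 0x98

98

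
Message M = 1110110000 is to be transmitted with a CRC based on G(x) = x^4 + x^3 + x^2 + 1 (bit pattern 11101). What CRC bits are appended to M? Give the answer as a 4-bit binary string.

Append 4 zeros: 11101100000000. Divide by 11101 (XOR where the leading bit is 1):
  pos 0: 11101 XOR 11101 = 00000
  pos 5: 10000 XOR 11101 = 01101
  pos 6: 11010 XOR 11101 = 00111
  pos 8: 11100 XOR 11101 = 00001
Remainder (last 4 bits) = 0010. This is the CRC / FCS.

0010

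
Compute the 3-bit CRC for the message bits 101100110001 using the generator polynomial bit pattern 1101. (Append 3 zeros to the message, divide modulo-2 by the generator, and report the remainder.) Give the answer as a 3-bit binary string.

Append 3 zeros: 101100110001000. Divide by 1101 (XOR where the leading bit is 1):
  pos 0: 1011 XOR 1101 = 0110
  pos 1: 1100 XOR 1101 = 0001
  pos 4: 1011 XOR 1101 = 0110
  pos 5: 1100 XOR 1101 = 0001
  pos 8: 1001 XOR 1101 = 0100
  pos 9: 1000 XOR 1101 = 0101
  pos 10: 1010 XOR 1101 = 0111
  pos 11: 1110 XOR 1101 = 0011
Remainder (last 3 bits) = 011. This is the CRC / FCS.

011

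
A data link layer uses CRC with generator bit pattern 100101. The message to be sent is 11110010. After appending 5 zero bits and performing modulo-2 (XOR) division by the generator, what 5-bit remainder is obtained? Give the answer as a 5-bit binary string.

Append 5 zeros: 1111001000000. Divide by 100101 (XOR where the leading bit is 1):
  pos 0: 111100 XOR 100101 = 011001
  pos 1: 110011 XOR 100101 = 010110
  pos 2: 101100 XOR 100101 = 001001
  pos 4: 100100 XOR 100101 = 000001
Remainder (last 5 bits) = 01000. This is the CRC / FCS.

01000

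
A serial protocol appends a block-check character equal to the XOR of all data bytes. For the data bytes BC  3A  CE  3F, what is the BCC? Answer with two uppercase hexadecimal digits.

77

XOR the bytes together:
  start with 0xBC
  0xBC ⊕ 0x3A = 0x86
  0x86 ⊕ 0xCE = 0x48
  0x48 ⊕ 0x3F = 0x77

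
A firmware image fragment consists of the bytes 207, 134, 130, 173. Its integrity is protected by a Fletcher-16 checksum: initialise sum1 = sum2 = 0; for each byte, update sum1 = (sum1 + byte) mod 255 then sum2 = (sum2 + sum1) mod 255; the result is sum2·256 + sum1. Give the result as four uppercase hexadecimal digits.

Running sums (mod 255):
  after byte 0 (207): sum1=207, sum2=207
  after byte 1 (134): sum1=86, sum2=38
  after byte 2 (130): sum1=216, sum2=254
  after byte 3 (173): sum1=134, sum2=133
Checksum = sum2·256 + sum1 = 133·256 + 134 = 34182 = 0x8586.

8586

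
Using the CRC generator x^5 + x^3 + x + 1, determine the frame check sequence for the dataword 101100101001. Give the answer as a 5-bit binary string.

Append 5 zeros: 10110010100100000. Divide by 101011 (XOR where the leading bit is 1):
  pos 0: 101100 XOR 101011 = 000111
  pos 3: 111101 XOR 101011 = 010110
  pos 4: 101100 XOR 101011 = 000111
  pos 7: 111010 XOR 101011 = 010001
  pos 8: 100010 XOR 101011 = 001001
  pos 10: 100100 XOR 101011 = 001111
Remainder (last 5 bits) = 11110. This is the CRC / FCS.

11110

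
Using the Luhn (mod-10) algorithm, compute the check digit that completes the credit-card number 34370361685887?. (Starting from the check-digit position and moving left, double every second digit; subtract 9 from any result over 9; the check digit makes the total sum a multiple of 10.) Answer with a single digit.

Partial digits right→left: 7 8 8 5 8 6 1 6 3 0 7 3 4 3
Double every second digit counting from the check-digit position (so the 1st, 3rd, 5th, ... of the partial from the right).
  doubled (with −9 where >9): 5 7 7 2 6 5 8 → sum 40
  kept as-is: 8 5 6 6 0 3 3 → sum 31
Total = 40 + 31 = 71.
Check digit = (10 − (71 mod 10)) mod 10 = 9.

9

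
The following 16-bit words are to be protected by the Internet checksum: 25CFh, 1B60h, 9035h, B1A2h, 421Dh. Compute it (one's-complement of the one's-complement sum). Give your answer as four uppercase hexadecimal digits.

3ADB

One's-complement addition (fold any carry out of bit 15 back into bit 0):
  0x25CF + 0x1B60 = 0x0412F
  0x412F + 0x9035 = 0x0D164
  0xD164 + 0xB1A2 = 0x18306 → wrap carry → 0x8307
  0x8307 + 0x421D = 0x0C524
One's-complement sum = 0xC524.
Checksum = ~0xC524 & 0xFFFF = 0x3ADB.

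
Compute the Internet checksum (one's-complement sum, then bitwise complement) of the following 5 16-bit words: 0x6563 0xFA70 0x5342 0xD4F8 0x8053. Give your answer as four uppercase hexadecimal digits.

F79C

One's-complement addition (fold any carry out of bit 15 back into bit 0):
  0x6563 + 0xFA70 = 0x15FD3 → wrap carry → 0x5FD4
  0x5FD4 + 0x5342 = 0x0B316
  0xB316 + 0xD4F8 = 0x1880E → wrap carry → 0x880F
  0x880F + 0x8053 = 0x10862 → wrap carry → 0x0863
One's-complement sum = 0x0863.
Checksum = ~0x0863 & 0xFFFF = 0xF79C.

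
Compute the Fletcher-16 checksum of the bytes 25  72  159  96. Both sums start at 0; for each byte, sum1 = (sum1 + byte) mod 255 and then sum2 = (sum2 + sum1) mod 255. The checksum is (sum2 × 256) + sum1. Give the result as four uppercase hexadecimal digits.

DC61

Running sums (mod 255):
  after byte 0 (25): sum1=25, sum2=25
  after byte 1 (72): sum1=97, sum2=122
  after byte 2 (159): sum1=1, sum2=123
  after byte 3 (96): sum1=97, sum2=220
Checksum = sum2·256 + sum1 = 220·256 + 97 = 56417 = 0xDC61.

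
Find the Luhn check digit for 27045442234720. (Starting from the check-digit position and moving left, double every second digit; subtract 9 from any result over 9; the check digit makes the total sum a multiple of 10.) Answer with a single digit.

5

Partial digits right→left: 0 2 7 4 3 2 2 4 4 5 4 0 7 2
Double every second digit counting from the check-digit position (so the 1st, 3rd, 5th, ... of the partial from the right).
  doubled (with −9 where >9): 0 5 6 4 8 8 5 → sum 36
  kept as-is: 2 4 2 4 5 0 2 → sum 19
Total = 36 + 19 = 55.
Check digit = (10 − (55 mod 10)) mod 10 = 5.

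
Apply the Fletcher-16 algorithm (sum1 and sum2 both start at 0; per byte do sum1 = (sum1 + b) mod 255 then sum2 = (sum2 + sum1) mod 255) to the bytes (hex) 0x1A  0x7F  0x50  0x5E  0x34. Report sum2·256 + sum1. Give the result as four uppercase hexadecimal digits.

627C

Running sums (mod 255):
  after byte 0 (0x1A): sum1=26, sum2=26
  after byte 1 (0x7F): sum1=153, sum2=179
  after byte 2 (0x50): sum1=233, sum2=157
  after byte 3 (0x5E): sum1=72, sum2=229
  after byte 4 (0x34): sum1=124, sum2=98
Checksum = sum2·256 + sum1 = 98·256 + 124 = 25212 = 0x627C.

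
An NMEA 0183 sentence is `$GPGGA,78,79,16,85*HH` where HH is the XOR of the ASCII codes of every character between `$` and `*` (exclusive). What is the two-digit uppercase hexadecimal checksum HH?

XOR the ASCII codes of the payload characters:
  'G' = 0x47 → acc = 0x47
  'P' = 0x50 → acc = 0x17
  'G' = 0x47 → acc = 0x50
  'G' = 0x47 → acc = 0x17
  'A' = 0x41 → acc = 0x56
  ',' = 0x2C → acc = 0x7A
  '7' = 0x37 → acc = 0x4D
  '8' = 0x38 → acc = 0x75
  ',' = 0x2C → acc = 0x59
  '7' = 0x37 → acc = 0x6E
  '9' = 0x39 → acc = 0x57
  ',' = 0x2C → acc = 0x7B
  '1' = 0x31 → acc = 0x4A
  '6' = 0x36 → acc = 0x7C
  ',' = 0x2C → acc = 0x50
  '8' = 0x38 → acc = 0x68
  '5' = 0x35 → acc = 0x5D
Checksum = 0x5D.

5D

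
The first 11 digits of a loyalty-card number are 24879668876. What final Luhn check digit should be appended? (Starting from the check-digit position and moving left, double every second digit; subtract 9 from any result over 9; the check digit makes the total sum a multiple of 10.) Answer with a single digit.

Partial digits right→left: 6 7 8 8 6 6 9 7 8 4 2
Double every second digit counting from the check-digit position (so the 1st, 3rd, 5th, ... of the partial from the right).
  doubled (with −9 where >9): 3 7 3 9 7 4 → sum 33
  kept as-is: 7 8 6 7 4 → sum 32
Total = 33 + 32 = 65.
Check digit = (10 − (65 mod 10)) mod 10 = 5.

5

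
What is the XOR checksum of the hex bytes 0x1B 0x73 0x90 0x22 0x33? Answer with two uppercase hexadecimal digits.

E9

XOR the bytes together:
  start with 0x1B
  0x1B ⊕ 0x73 = 0x68
  0x68 ⊕ 0x90 = 0xF8
  0xF8 ⊕ 0x22 = 0xDA
  0xDA ⊕ 0x33 = 0xE9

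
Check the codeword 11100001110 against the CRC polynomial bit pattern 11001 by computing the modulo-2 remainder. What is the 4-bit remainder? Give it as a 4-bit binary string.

1111

Modulo-2 division of 11100001110 by 11001:
  pos 0: 11100 XOR 11001 = 00101
  pos 2: 10100 XOR 11001 = 01101
  pos 3: 11011 XOR 11001 = 00010
  pos 6: 10110 XOR 11001 = 01111
Remainder = 1111 (nonzero — an error is detected).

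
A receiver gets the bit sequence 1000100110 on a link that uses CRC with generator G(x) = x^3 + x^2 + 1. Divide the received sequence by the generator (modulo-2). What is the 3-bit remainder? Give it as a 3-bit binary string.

001

Modulo-2 division of 1000100110 by 1101:
  pos 0: 1000 XOR 1101 = 0101
  pos 1: 1011 XOR 1101 = 0110
  pos 2: 1100 XOR 1101 = 0001
  pos 5: 1011 XOR 1101 = 0110
  pos 6: 1100 XOR 1101 = 0001
Remainder = 001 (nonzero — an error is detected).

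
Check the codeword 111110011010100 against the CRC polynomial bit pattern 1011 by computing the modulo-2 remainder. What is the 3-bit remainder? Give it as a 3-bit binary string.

000

Modulo-2 division of 111110011010100 by 1011:
  pos 0: 1111 XOR 1011 = 0100
  pos 1: 1001 XOR 1011 = 0010
  pos 3: 1000 XOR 1011 = 0011
  pos 5: 1111 XOR 1011 = 0100
  pos 6: 1000 XOR 1011 = 0011
  pos 8: 1110 XOR 1011 = 0101
  pos 9: 1011 XOR 1011 = 0000
Remainder = 000 (zero — the frame passes the CRC check).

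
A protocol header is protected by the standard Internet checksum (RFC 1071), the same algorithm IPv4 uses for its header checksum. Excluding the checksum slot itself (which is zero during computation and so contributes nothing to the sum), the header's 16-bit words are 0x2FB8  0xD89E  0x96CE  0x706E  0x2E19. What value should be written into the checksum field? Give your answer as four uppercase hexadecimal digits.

C252

One's-complement addition (fold any carry out of bit 15 back into bit 0):
  0x2FB8 + 0xD89E = 0x10856 → wrap carry → 0x0857
  0x0857 + 0x96CE = 0x09F25
  0x9F25 + 0x706E = 0x10F93 → wrap carry → 0x0F94
  0x0F94 + 0x2E19 = 0x03DAD
One's-complement sum = 0x3DAD.
Checksum = ~0x3DAD & 0xFFFF = 0xC252.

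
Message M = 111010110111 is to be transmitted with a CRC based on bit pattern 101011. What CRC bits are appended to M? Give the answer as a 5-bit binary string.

Append 5 zeros: 11101011011100000. Divide by 101011 (XOR where the leading bit is 1):
  pos 0: 111010 XOR 101011 = 010001
  pos 1: 100011 XOR 101011 = 001000
  pos 3: 100010 XOR 101011 = 001001
  pos 5: 100111 XOR 101011 = 001100
  pos 7: 110010 XOR 101011 = 011001
  pos 8: 110010 XOR 101011 = 011001
  pos 9: 110010 XOR 101011 = 011001
  pos 10: 110010 XOR 101011 = 011001
  pos 11: 110010 XOR 101011 = 011001
Remainder (last 5 bits) = 11001. This is the CRC / FCS.

11001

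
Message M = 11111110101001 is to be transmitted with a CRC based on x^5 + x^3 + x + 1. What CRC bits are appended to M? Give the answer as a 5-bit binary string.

Append 5 zeros: 1111111010100100000. Divide by 101011 (XOR where the leading bit is 1):
  pos 0: 111111 XOR 101011 = 010100
  pos 1: 101001 XOR 101011 = 000010
  pos 5: 100101 XOR 101011 = 001110
  pos 7: 111000 XOR 101011 = 010011
  pos 8: 100111 XOR 101011 = 001100
  pos 10: 110000 XOR 101011 = 011011
  pos 11: 110110 XOR 101011 = 011101
  pos 12: 111010 XOR 101011 = 010001
  pos 13: 100010 XOR 101011 = 001001
Remainder (last 5 bits) = 01001. This is the CRC / FCS.

01001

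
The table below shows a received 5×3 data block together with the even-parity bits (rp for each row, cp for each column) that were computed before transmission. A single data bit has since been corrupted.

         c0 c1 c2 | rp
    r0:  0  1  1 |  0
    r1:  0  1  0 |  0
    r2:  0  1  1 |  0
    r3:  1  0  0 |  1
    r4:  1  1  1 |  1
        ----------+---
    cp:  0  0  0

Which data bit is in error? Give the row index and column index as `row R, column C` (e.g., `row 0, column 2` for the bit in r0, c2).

row 1, column 2

Recompute each row's even parity and compare to rp:
  r0: data parity 0, sent rp 0 → ok
  r1: data parity 1, sent rp 0 → mismatch
  r2: data parity 0, sent rp 0 → ok
  r3: data parity 1, sent rp 1 → ok
  r4: data parity 1, sent rp 1 → ok
Recompute each column's even parity and compare to cp:
  c0: data parity 0, sent cp 0 → ok
  c1: data parity 0, sent cp 0 → ok
  c2: data parity 1, sent cp 0 → mismatch
Exactly one row (r1) and one column (c2) fail → the flipped bit is at their intersection.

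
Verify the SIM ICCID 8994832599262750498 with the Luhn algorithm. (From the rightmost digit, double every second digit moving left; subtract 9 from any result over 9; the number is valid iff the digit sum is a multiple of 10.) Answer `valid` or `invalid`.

From the right, keep odd positions and double even positions (subtract 9 from any doubled value over 9):
  doubled (positions 2,4,...): 9 0 5 3 9 1 6 8 9 → sum 50
  kept (positions 1,3,...): 8 4 5 2 2 9 2 8 9 8 → sum 57
Total = 107.
107 mod 10 = 7, so the number is invalid.

invalid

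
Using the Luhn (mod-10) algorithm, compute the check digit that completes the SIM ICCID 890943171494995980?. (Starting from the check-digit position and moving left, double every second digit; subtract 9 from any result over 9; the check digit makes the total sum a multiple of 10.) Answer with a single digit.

2

Partial digits right→left: 0 8 9 5 9 9 4 9 4 1 7 1 3 4 9 0 9 8
Double every second digit counting from the check-digit position (so the 1st, 3rd, 5th, ... of the partial from the right).
  doubled (with −9 where >9): 0 9 9 8 8 5 6 9 9 → sum 63
  kept as-is: 8 5 9 9 1 1 4 0 8 → sum 45
Total = 63 + 45 = 108.
Check digit = (10 − (108 mod 10)) mod 10 = 2.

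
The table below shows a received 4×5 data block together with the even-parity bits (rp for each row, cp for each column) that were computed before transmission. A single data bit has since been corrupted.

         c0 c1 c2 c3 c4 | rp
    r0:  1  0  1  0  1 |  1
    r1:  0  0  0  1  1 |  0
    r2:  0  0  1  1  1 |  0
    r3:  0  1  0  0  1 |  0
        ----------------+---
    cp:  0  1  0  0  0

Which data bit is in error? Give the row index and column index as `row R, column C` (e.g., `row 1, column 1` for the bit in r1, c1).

row 2, column 0

Recompute each row's even parity and compare to rp:
  r0: data parity 1, sent rp 1 → ok
  r1: data parity 0, sent rp 0 → ok
  r2: data parity 1, sent rp 0 → mismatch
  r3: data parity 0, sent rp 0 → ok
Recompute each column's even parity and compare to cp:
  c0: data parity 1, sent cp 0 → mismatch
  c1: data parity 1, sent cp 1 → ok
  c2: data parity 0, sent cp 0 → ok
  c3: data parity 0, sent cp 0 → ok
  c4: data parity 0, sent cp 0 → ok
Exactly one row (r2) and one column (c0) fail → the flipped bit is at their intersection.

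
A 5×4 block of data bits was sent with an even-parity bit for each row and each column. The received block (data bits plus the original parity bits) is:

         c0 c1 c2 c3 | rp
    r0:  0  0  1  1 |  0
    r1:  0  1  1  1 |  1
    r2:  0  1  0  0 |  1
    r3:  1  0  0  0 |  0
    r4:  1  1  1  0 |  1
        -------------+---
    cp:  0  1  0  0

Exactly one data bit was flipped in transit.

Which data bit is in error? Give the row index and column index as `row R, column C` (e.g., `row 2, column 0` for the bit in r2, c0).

Recompute each row's even parity and compare to rp:
  r0: data parity 0, sent rp 0 → ok
  r1: data parity 1, sent rp 1 → ok
  r2: data parity 1, sent rp 1 → ok
  r3: data parity 1, sent rp 0 → mismatch
  r4: data parity 1, sent rp 1 → ok
Recompute each column's even parity and compare to cp:
  c0: data parity 0, sent cp 0 → ok
  c1: data parity 1, sent cp 1 → ok
  c2: data parity 1, sent cp 0 → mismatch
  c3: data parity 0, sent cp 0 → ok
Exactly one row (r3) and one column (c2) fail → the flipped bit is at their intersection.

row 3, column 2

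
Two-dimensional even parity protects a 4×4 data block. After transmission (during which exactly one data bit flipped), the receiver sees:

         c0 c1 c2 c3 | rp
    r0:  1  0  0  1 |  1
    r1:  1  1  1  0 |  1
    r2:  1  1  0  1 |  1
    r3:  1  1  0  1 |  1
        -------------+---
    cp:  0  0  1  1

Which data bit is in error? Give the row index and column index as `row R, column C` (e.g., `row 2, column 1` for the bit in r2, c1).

Recompute each row's even parity and compare to rp:
  r0: data parity 0, sent rp 1 → mismatch
  r1: data parity 1, sent rp 1 → ok
  r2: data parity 1, sent rp 1 → ok
  r3: data parity 1, sent rp 1 → ok
Recompute each column's even parity and compare to cp:
  c0: data parity 0, sent cp 0 → ok
  c1: data parity 1, sent cp 0 → mismatch
  c2: data parity 1, sent cp 1 → ok
  c3: data parity 1, sent cp 1 → ok
Exactly one row (r0) and one column (c1) fail → the flipped bit is at their intersection.

row 0, column 1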